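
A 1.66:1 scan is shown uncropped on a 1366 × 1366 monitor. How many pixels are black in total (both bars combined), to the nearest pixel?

741886 pixels

Since 1.660 > 1.000, the scan is width-limited.
The scan is 1366 / 1.660 ≈ 822.8916 px tall.
1366 − 822.8916 = 543.1084 px of bars.
Bar area = 543.1084 × 1366 ≈ 741886 px.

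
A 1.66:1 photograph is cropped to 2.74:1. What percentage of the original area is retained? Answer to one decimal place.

Going from 1.66:1 to 2.74:1 means cutting height while keeping width.
Area ratio = (1.660)/(2.740) = 60.58% retained.

60.6%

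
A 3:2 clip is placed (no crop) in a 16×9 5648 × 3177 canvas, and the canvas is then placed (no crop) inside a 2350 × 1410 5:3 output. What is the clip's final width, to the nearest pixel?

1983 px

Inside the 5648×3177 canvas the clip is height-limited at 4765.50 × 3177.00.
Second fit — the 16×9 canvas into 2350×1410 spans the width: 2350.00 × 1321.88 (×0.4161 from 5648×3177).
The clip scales with it: width 4765.50 × 0.4161 ≈ 1982.81.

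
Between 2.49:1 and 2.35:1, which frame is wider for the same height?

2.49:1

2.49 and 2.35; 2.49 > 2.35.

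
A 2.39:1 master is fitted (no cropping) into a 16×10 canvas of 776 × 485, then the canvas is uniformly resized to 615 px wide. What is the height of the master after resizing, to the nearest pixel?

At 776×485 the master is width-limited, so height = 776 / 2.390 ≈ 324.69 px.
Scaling 776 → 615 is ×0.7925, so the height becomes 324.69 × 0.7925 ≈ 257.32 px.

257 px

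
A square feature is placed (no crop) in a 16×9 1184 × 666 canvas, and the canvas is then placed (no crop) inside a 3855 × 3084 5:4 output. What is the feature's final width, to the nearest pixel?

2168 px

Inside the 1184×666 canvas the feature is height-limited at 666.00 × 666.00.
The 16×9 canvas is width-limited in 3855×3084, giving 3855.00 × 2168.44; scale factor 3.2559.
The feature scales with it: width 666.00 × 3.2559 ≈ 2168.44.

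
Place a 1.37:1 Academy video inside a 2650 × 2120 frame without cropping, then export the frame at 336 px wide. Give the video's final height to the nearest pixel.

245 px

Fitted into 2650×2120, the video spans the width; its height is 2650 / 1.370 ≈ 1934.31 px.
Resizing to 336 px wide multiplies everything by 0.1268: 1934.31 → 245.26 px.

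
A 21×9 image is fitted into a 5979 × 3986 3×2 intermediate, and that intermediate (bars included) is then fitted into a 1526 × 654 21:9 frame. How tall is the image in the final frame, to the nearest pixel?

420 px

21×9 in 5979×3986: fills the width, so the image is 5979.00 × 2562.43.
3×2 in 1526×654: fills the height, so the intermediate becomes 981.00 × 654.00 — a scale of ×0.1641.
Applying the same ×0.1641: 2562.43 → 420.43.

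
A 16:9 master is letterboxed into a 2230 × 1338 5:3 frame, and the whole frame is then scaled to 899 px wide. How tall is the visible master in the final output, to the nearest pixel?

506 px

At 2230×1338 the master is width-limited, so height = 2230 × 9/16 ≈ 1254.38 px.
Scaling 2230 → 899 is ×0.4031, so the height becomes 1254.38 × 0.4031 ≈ 505.69 px.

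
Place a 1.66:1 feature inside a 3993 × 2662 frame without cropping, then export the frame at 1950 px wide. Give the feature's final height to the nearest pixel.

1175 px

Fitted into 3993×2662, the feature spans the width; its height is 3993 / 1.660 ≈ 2405.42 px.
Resizing to 1950 px wide multiplies everything by 0.4884: 2405.42 → 1174.70 px.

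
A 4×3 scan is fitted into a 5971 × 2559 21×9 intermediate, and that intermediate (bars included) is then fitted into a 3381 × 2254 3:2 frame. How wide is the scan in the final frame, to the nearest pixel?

1932 px

4×3 in 5971×2559: fills the height, so the scan is 3412.00 × 2559.00.
The 21×9 canvas is width-limited in 3381×2254, giving 3381.00 × 1449.00; scale factor 0.5662.
The scan scales with it: width 3412.00 × 0.5662 ≈ 1932.00.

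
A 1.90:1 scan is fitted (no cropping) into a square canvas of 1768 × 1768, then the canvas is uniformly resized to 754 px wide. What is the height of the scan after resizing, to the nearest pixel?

In the 1768×1768 frame the scan fills the width: height = 1768 / 1.900 ≈ 930.53 px.
Scaling 1768 → 754 is ×0.4265, so the height becomes 930.53 × 0.4265 ≈ 396.84 px.

397 px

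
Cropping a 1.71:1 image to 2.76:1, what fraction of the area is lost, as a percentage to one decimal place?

2.76:1 is wider than 1.71:1, so the crop keeps the full width and trims the height.
Area ratio = (1.710)/(2.760) = 61.96%; the remaining 38.04% is cropped out.

38.0%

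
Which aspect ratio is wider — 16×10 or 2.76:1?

2.76:1

16×10 = 1.6 and 2.76; 2.76 > 1.6.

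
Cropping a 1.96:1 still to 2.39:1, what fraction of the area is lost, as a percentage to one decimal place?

18.0%

Going from 1.96:1 to 2.39:1 means cutting height while keeping width.
(1.960)/(2.390) ≈ 0.820 of the area survives, leaving 17.99% discarded.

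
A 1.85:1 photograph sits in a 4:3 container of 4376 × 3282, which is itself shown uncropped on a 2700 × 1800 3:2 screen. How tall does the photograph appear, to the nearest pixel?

First fit — 1.85:1 into 4376×3282 spans the width: 4376.00 × 2365.41.
Second fit — the 4:3 canvas into 2700×1800 spans the height: 2400.00 × 1800.00 (×0.5484 from 4376×3282).
So the photograph's height is 2365.41 × 0.5484 ≈ 1297.30.

1297 px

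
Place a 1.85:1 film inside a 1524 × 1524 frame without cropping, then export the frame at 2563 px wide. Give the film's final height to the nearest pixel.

At 1524×1524 the film is width-limited, so height = 1524 / 1.850 ≈ 823.78 px.
Scaling 1524 → 2563 is ×1.6818, so the height becomes 823.78 × 1.6818 ≈ 1385.41 px.

1385 px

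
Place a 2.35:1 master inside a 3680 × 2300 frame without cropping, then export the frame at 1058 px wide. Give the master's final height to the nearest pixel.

450 px

Fitted into 3680×2300, the master spans the width; its height is 3680 / 2.350 ≈ 1565.96 px.
Scaling 3680 → 1058 is ×0.2875, so the height becomes 1565.96 × 0.2875 ≈ 450.21 px.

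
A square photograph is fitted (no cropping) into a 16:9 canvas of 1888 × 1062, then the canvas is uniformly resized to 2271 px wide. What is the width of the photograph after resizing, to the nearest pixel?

1277 px

Fitted into 1888×1062, the photograph spans the height; its width is 1062 × 1/1 ≈ 1062.00 px.
Resizing to 2271 px wide multiplies everything by 1.2029: 1062.00 → 1277.44 px.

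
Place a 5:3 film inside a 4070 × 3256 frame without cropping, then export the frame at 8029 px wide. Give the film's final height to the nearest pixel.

Fitted into 4070×3256, the film spans the width; its height is 4070 × 3/5 ≈ 2442.00 px.
Resizing to 8029 px wide multiplies everything by 1.9727: 2442.00 → 4817.40 px.

4817 px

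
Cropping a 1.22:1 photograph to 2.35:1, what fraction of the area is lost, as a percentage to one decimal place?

Going from 1.22:1 to 2.35:1 means cutting height while keeping width.
Area ratio = (1.220)/(2.350) = 51.91%; the remaining 48.09% is cropped out.

48.1%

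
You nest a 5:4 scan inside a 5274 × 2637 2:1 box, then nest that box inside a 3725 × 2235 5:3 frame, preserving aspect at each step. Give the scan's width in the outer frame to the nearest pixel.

First fit — 5:4 into 5274×2637 spans the height: 3296.25 × 2637.00.
2:1 in 3725×2235: fills the width, so the intermediate becomes 3725.00 × 1862.50 — a scale of ×0.7063.
The scan scales with it: width 3296.25 × 0.7063 ≈ 2328.12.

2328 px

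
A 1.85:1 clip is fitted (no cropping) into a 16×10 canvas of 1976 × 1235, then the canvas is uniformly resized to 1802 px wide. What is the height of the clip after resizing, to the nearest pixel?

Fitted into 1976×1235, the clip spans the width; its height is 1976 / 1.850 ≈ 1068.11 px.
Scaling 1976 → 1802 is ×0.9119, so the height becomes 1068.11 × 0.9119 ≈ 974.05 px.

974 px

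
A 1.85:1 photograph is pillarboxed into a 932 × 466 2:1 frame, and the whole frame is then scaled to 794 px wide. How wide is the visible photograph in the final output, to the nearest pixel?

Fitted into 932×466, the photograph spans the height; its width is 466 × 1.850 ≈ 862.10 px.
The frame scales by 794/932 = 0.8519; 862.10 × 0.8519 ≈ 734.45 px.

734 px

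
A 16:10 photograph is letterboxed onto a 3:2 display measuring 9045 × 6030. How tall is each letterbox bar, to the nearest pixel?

16:10 (1.600) > 3:2 (1.500), so the photograph fills the width.
That makes the image 5653.12 px tall (9045 × 10/16).
6030 − 5653.12 = 376.88 px of bars (188.44 each).

188 px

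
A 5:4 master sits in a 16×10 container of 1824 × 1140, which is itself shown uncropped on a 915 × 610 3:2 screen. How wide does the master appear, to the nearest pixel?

715 px

First fit — 5:4 into 1824×1140 spans the height: 1425.00 × 1140.00.
Second fit — the 16×10 canvas into 915×610 spans the width: 915.00 × 571.88 (×0.5016 from 1824×1140).
Applying the same ×0.5016: 1425.00 → 714.84.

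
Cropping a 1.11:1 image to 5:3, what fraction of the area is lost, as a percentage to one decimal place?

5:3 is wider than 1.11:1, so the crop keeps the full width and trims the height.
Area ratio = (1.110)/(1.667) = 66.60%; the remaining 33.40% is cropped out.

33.4%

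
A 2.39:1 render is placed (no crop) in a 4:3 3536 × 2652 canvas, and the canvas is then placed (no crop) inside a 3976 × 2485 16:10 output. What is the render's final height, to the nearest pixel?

2.39:1 in 3536×2652: fills the width, so the render is 3536.00 × 1479.50.
Second fit — the 4:3 canvas into 3976×2485 spans the height: 3313.33 × 2485.00 (×0.9370 from 3536×2652).
The render scales with it: height 1479.50 × 0.9370 ≈ 1386.33.

1386 px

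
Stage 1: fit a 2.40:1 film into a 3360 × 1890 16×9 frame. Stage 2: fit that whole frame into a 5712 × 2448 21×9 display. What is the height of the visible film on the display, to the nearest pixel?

Inside the 3360×1890 canvas the film is width-limited at 3360.00 × 1400.00.
Second fit — the 16×9 canvas into 5712×2448 spans the height: 4352.00 × 2448.00 (×1.2952 from 3360×1890).
So the film's height is 1400.00 × 1.2952 ≈ 1813.33.

1813 px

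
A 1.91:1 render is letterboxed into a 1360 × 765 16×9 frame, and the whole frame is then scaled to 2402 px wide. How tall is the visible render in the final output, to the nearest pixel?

1258 px

At 1360×765 the render is width-limited, so height = 1360 / 1.910 ≈ 712.04 px.
Resizing to 2402 px wide multiplies everything by 1.7662: 712.04 → 1257.59 px.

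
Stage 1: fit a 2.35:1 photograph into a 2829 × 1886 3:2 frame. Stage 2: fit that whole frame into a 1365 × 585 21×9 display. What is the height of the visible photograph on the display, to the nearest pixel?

2.35:1 in 2829×1886: fills the width, so the photograph is 2829.00 × 1203.83.
3:2 in 1365×585: fills the height, so the intermediate becomes 877.50 × 585.00 — a scale of ×0.3102.
The photograph scales with it: height 1203.83 × 0.3102 ≈ 373.40.

373 px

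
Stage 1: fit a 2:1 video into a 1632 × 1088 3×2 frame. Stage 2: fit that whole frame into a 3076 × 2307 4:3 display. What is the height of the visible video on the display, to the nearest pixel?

First fit — 2:1 into 1632×1088 spans the width: 1632.00 × 816.00.
The 3×2 canvas is width-limited in 3076×2307, giving 3076.00 × 2050.67; scale factor 1.8848.
The video scales with it: height 816.00 × 1.8848 ≈ 1538.00.

1538 px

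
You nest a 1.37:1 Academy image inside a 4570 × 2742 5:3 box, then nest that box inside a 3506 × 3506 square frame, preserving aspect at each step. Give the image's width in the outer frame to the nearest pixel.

First fit — 1.37:1 Academy into 4570×2742 spans the height: 3756.54 × 2742.00.
5:3 in 3506×3506: fills the width, so the intermediate becomes 3506.00 × 2103.60 — a scale of ×0.7672.
The image scales with it: width 3756.54 × 0.7672 ≈ 2881.93.

2882 px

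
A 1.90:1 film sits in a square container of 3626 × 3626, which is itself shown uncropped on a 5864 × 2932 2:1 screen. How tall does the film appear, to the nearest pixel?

1543 px

1.90:1 in 3626×3626: fills the width, so the film is 3626.00 × 1908.42.
square in 5864×2932: fills the height, so the intermediate becomes 2932.00 × 2932.00 — a scale of ×0.8086.
So the film's height is 1908.42 × 0.8086 ≈ 1543.16.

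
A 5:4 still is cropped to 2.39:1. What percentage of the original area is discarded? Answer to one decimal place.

47.7%

Going from 5:4 to 2.39:1 means cutting height while keeping width.
Area ratio = (1.250)/(2.390) = 52.30%; the remaining 47.70% is cropped out.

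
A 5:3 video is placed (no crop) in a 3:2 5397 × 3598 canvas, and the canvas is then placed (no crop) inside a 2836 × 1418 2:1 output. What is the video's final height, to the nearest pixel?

1276 px

Inside the 5397×3598 canvas the video is width-limited at 5397.00 × 3238.20.
3:2 in 2836×1418: fills the height, so the intermediate becomes 2127.00 × 1418.00 — a scale of ×0.3941.
Applying the same ×0.3941: 3238.20 → 1276.20.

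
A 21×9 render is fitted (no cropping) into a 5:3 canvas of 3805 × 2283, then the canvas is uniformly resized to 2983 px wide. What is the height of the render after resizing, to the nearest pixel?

At 3805×2283 the render is width-limited, so height = 3805 × 9/21 ≈ 1630.71 px.
Scaling 3805 → 2983 is ×0.7840, so the height becomes 1630.71 × 0.7840 ≈ 1278.43 px.

1278 px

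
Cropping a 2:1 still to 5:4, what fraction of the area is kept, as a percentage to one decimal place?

The height stays; only width is cut (since 5:4 is narrower than 2:1).
Area ratio = (1.250)/(2.000) = 62.50% retained.

62.5%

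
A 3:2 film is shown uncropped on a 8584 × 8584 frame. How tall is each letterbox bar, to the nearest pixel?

1431 px

3:2 is wider than square, so it spans the full width.
Content height = 8584 × 2/3 ≈ 5722.67 px.
8584 − 5722.67 = 2861.33 px of bars (1430.67 each).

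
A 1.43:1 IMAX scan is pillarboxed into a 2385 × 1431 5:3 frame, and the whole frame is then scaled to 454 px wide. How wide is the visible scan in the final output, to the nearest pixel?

390 px

In the 2385×1431 frame the scan fills the height: width = 1431 × 1.430 ≈ 2046.33 px.
Resizing to 454 px wide multiplies everything by 0.1904: 2046.33 → 389.53 px.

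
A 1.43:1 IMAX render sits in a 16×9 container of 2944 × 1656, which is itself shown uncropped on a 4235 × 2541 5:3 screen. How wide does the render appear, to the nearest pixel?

Inside the 2944×1656 canvas the render is height-limited at 2368.08 × 1656.00.
16×9 in 4235×2541: fills the width, so the intermediate becomes 4235.00 × 2382.19 — a scale of ×1.4385.
So the render's width is 2368.08 × 1.4385 ≈ 3406.53.

3407 px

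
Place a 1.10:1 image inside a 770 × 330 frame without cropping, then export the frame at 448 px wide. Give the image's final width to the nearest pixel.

211 px

In the 770×330 frame the image fills the height: width = 330 × 1.100 ≈ 363.00 px.
Scaling 770 → 448 is ×0.5818, so the width becomes 363.00 × 0.5818 ≈ 211.20 px.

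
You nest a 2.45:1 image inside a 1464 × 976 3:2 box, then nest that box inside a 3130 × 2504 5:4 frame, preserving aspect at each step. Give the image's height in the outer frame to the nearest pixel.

1278 px

First fit — 2.45:1 into 1464×976 spans the width: 1464.00 × 597.55.
3:2 in 3130×2504: fills the width, so the intermediate becomes 3130.00 × 2086.67 — a scale of ×2.1380.
Applying the same ×2.1380: 597.55 → 1277.55.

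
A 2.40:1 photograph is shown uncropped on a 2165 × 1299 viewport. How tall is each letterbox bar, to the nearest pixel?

2.40:1 (2.400) > 5:3 (1.667), so the photograph fills the width.
Content height = 2165 / 2.400 ≈ 902.08 px.
1299 − 902.08 = 396.92 px of bars (198.46 each).

198 px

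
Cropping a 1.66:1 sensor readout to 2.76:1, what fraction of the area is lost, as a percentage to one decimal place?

2.76:1 is wider than 1.66:1, so the crop keeps the full width and trims the height.
(1.660)/(2.760) ≈ 0.601 of the area survives, leaving 39.86% discarded.

39.9%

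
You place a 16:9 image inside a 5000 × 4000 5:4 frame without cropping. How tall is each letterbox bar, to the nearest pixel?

594 px

Since 1.778 > 1.250, the image is width-limited.
The image is 5000 × 9/16 ≈ 2812.50 px tall.
4000 − 2812.50 = 1187.50 px of bars (593.75 each).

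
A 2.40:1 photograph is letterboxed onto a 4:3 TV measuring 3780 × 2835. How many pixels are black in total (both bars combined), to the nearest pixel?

4762800 pixels

Since 2.400 > 1.333, the photograph is width-limited.
Content height = 3780 / 2.400 ≈ 1575.0000 px.
2835 − 1575.0000 = 1260.0000 px of bars.
Bar area = 1260.0000 × 3780 ≈ 4762800 px.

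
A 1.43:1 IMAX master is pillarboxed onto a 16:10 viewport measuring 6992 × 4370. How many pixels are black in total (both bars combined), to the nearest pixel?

3246473 pixels

1.43:1 IMAX is narrower than 16:10, so it spans the full height.
That makes the image 6249.1000 px wide (4370 × 1.430).
Black = 6992 − 6249.1000 = 742.9000 px.
That's 742.9000 × 4370 ≈ 3246473 black pixels.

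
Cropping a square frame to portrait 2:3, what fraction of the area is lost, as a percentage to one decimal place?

33.3%

Going from square to portrait 2:3 means cutting width while keeping height.
Area ratio = (0.667)/(1.000) = 66.67%; the remaining 33.33% is cropped out.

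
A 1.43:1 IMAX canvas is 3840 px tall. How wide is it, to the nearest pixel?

At 1.43:1 IMAX, 3840 × 1.430 ≈ 5491.20.

5491 px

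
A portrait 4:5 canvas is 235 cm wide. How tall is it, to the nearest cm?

294 cm

Height = 235 × 5/4 = 293.75.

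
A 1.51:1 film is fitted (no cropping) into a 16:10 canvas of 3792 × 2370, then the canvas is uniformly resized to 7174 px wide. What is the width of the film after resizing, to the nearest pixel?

6770 px

At 3792×2370 the film is height-limited, so width = 2370 × 1.510 ≈ 3578.70 px.
The frame scales by 7174/3792 = 1.8919; 3578.70 × 1.8919 ≈ 6770.46 px.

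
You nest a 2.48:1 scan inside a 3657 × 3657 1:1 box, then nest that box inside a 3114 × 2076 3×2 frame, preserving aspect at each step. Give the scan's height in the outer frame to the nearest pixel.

2.48:1 in 3657×3657: fills the width, so the scan is 3657.00 × 1474.60.
1:1 in 3114×2076: fills the height, so the intermediate becomes 2076.00 × 2076.00 — a scale of ×0.5677.
The scan scales with it: height 1474.60 × 0.5677 ≈ 837.10.

837 px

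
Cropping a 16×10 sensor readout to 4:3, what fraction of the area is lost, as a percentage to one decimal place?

16.7%

Going from 16×10 to 4:3 means cutting width while keeping height.
(1.333)/(1.600) ≈ 0.833 of the area survives, leaving 16.67% discarded.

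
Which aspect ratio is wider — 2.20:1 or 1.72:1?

2.20:1

2.2 and 1.72; 2.2 > 1.72.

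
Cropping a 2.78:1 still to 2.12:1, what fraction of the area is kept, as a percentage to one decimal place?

76.3%

The height stays; only width is cut (since 2.12:1 is narrower than 2.78:1).
Fraction kept = (2.120)/(2.780) ≈ 76.26%.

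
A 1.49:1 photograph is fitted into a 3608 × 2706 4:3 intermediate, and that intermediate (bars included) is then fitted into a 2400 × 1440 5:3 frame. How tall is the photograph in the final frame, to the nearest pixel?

1289 px

First fit — 1.49:1 into 3608×2706 spans the width: 3608.00 × 2421.48.
4:3 in 2400×1440: fills the height, so the intermediate becomes 1920.00 × 1440.00 — a scale of ×0.5322.
The photograph scales with it: height 2421.48 × 0.5322 ≈ 1288.59.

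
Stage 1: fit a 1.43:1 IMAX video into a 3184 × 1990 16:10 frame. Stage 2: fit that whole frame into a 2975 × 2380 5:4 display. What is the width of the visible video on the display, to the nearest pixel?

First fit — 1.43:1 IMAX into 3184×1990 spans the height: 2845.70 × 1990.00.
Second fit — the 16:10 canvas into 2975×2380 spans the width: 2975.00 × 1859.38 (×0.9344 from 3184×1990).
So the video's width is 2845.70 × 0.9344 ≈ 2658.91.

2659 px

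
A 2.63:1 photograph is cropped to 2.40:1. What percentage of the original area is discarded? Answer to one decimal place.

8.7%

2.40:1 is narrower than 2.63:1, so the crop keeps the full height and trims the width.
Fraction kept = (2.400)/(2.630) ≈ 91.25%, so 8.75% is lost.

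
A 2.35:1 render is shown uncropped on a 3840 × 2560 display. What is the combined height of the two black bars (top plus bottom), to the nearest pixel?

2.35:1 (2.350) > 3×2 (1.500), so the render fills the width.
The render is 3840 / 2.350 ≈ 1634.04 px tall.
Black = 2560 − 1634.04 = 925.96 px.

926 px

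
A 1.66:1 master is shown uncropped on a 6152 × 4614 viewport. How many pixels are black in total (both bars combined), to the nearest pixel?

1.66:1 is wider than 4×3, so it spans the full width.
That makes the image 3706.0241 px tall (6152 / 1.660).
Black = 4614 − 3706.0241 = 907.9759 px.
Across the 6152-px span: 907.9759 × 6152 ≈ 5585868 px.

5585868 pixels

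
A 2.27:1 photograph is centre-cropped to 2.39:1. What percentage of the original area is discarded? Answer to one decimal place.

5.0%

Going from 2.27:1 to 2.39:1 means cutting height while keeping width.
(2.270)/(2.390) ≈ 0.950 of the area survives, leaving 5.02% discarded.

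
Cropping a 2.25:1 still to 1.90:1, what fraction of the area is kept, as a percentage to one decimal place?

84.4%

Going from 2.25:1 to 1.90:1 means cutting width while keeping height.
(1.900)/(2.250) ≈ 0.844 of the area survives.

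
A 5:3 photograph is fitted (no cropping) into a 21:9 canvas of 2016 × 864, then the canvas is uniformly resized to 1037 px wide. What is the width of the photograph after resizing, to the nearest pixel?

In the 2016×864 frame the photograph fills the height: width = 864 × 5/3 ≈ 1440.00 px.
The frame scales by 1037/2016 = 0.5144; 1440.00 × 0.5144 ≈ 740.71 px.

741 px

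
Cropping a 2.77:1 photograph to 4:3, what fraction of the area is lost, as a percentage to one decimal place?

The height stays; only width is cut (since 4:3 is narrower than 2.77:1).
(1.333)/(2.770) ≈ 0.481 of the area survives, leaving 51.87% discarded.

51.9%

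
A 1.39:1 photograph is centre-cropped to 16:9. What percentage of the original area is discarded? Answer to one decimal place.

21.8%

Going from 1.39:1 to 16:9 means cutting height while keeping width.
(1.390)/(1.778) ≈ 0.782 of the area survives, leaving 21.81% discarded.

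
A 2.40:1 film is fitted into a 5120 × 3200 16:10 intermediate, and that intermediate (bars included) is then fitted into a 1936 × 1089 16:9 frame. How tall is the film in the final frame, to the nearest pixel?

2.40:1 in 5120×3200: fills the width, so the film is 5120.00 × 2133.33.
Second fit — the 16:10 canvas into 1936×1089 spans the height: 1742.40 × 1089.00 (×0.3403 from 5120×3200).
The film scales with it: height 2133.33 × 0.3403 ≈ 726.00.

726 px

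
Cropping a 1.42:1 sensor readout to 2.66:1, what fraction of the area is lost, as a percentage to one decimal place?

2.66:1 is wider than 1.42:1, so the crop keeps the full width and trims the height.
Area ratio = (1.420)/(2.660) = 53.38%; the remaining 46.62% is cropped out.

46.6%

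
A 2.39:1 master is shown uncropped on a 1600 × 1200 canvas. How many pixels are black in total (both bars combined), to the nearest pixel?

848870 pixels

2.39:1 (2.390) > 4×3 (1.333), so the master fills the width.
Content height = 1600 / 2.390 ≈ 669.4561 px.
Black = 1200 − 669.4561 = 530.5439 px.
Bar area = 530.5439 × 1600 ≈ 848870 px.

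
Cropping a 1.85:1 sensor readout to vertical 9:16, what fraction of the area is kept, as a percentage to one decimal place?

Going from 1.85:1 to vertical 9:16 means cutting width while keeping height.
(0.562)/(1.850) ≈ 0.304 of the area survives.

30.4%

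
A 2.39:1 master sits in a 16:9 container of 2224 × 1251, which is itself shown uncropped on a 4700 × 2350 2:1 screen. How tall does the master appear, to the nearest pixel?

First fit — 2.39:1 into 2224×1251 spans the width: 2224.00 × 930.54.
16:9 in 4700×2350: fills the height, so the intermediate becomes 4177.78 × 2350.00 — a scale of ×1.8785.
The master scales with it: height 930.54 × 1.8785 ≈ 1748.02.

1748 px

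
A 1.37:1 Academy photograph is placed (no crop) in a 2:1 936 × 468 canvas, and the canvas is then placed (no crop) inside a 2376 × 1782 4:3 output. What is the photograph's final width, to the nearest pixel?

First fit — 1.37:1 Academy into 936×468 spans the height: 641.16 × 468.00.
Second fit — the 2:1 canvas into 2376×1782 spans the width: 2376.00 × 1188.00 (×2.5385 from 936×468).
So the photograph's width is 641.16 × 2.5385 ≈ 1627.56.

1628 px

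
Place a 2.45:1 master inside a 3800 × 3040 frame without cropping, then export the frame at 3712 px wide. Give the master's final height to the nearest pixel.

At 3800×3040 the master is width-limited, so height = 3800 / 2.450 ≈ 1551.02 px.
Resizing to 3712 px wide multiplies everything by 0.9768: 1551.02 → 1515.10 px.

1515 px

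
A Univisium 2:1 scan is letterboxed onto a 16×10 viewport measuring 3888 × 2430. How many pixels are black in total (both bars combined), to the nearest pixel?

Univisium 2:1 (2.000) > 16×10 (1.600), so the scan fills the width.
Content height = 3888 × 1/2 ≈ 1944.0000 px.
Leftover height: 2430 − 1944.0000 = 486.0000 px.
That's 486.0000 × 3888 ≈ 1889568 black pixels.

1889568 pixels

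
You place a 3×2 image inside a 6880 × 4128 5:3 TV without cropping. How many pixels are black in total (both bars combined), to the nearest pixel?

2840064 pixels

Since 1.500 < 1.667, the image is height-limited.
Content width = 4128 × 3/2 ≈ 6192.0000 px.
Black = 6880 − 6192.0000 = 688.0000 px.
Bar area = 688.0000 × 4128 ≈ 2840064 px.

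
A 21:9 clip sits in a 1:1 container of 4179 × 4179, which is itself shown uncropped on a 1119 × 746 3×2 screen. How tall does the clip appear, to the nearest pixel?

21:9 in 4179×4179: fills the width, so the clip is 4179.00 × 1791.00.
Second fit — the 1:1 canvas into 1119×746 spans the height: 746.00 × 746.00 (×0.1785 from 4179×4179).
Applying the same ×0.1785: 1791.00 → 319.71.

320 px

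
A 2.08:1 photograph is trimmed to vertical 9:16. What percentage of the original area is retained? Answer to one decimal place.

27.0%

vertical 9:16 is narrower than 2.08:1, so the crop keeps the full height and trims the width.
(0.562)/(2.080) ≈ 0.270 of the area survives.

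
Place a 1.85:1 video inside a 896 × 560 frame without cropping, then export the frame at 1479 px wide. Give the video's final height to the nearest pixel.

In the 896×560 frame the video fills the width: height = 896 / 1.850 ≈ 484.32 px.
Resizing to 1479 px wide multiplies everything by 1.6507: 484.32 → 799.46 px.

799 px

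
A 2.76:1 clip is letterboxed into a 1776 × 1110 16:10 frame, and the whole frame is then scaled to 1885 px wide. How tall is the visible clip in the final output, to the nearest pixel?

683 px

In the 1776×1110 frame the clip fills the width: height = 1776 / 2.760 ≈ 643.48 px.
Scaling 1776 → 1885 is ×1.0614, so the height becomes 643.48 × 1.0614 ≈ 682.97 px.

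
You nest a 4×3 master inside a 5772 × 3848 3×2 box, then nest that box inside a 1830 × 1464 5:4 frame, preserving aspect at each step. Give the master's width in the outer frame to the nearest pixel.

Inside the 5772×3848 canvas the master is height-limited at 5130.67 × 3848.00.
Second fit — the 3×2 canvas into 1830×1464 spans the width: 1830.00 × 1220.00 (×0.3170 from 5772×3848).
So the master's width is 5130.67 × 0.3170 ≈ 1626.67.

1627 px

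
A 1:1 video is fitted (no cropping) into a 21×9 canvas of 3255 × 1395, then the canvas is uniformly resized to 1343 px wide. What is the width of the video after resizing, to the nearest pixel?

Fitted into 3255×1395, the video spans the height; its width is 1395 × 1/1 ≈ 1395.00 px.
The frame scales by 1343/3255 = 0.4126; 1395.00 × 0.4126 ≈ 575.57 px.

576 px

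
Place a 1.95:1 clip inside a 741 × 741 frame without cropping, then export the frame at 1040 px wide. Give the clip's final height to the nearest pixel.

At 741×741 the clip is width-limited, so height = 741 / 1.950 ≈ 380.00 px.
Scaling 741 → 1040 is ×1.4035, so the height becomes 380.00 × 1.4035 ≈ 533.33 px.

533 px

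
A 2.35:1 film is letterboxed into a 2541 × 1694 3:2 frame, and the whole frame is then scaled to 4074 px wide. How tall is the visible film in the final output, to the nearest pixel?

1734 px

Fitted into 2541×1694, the film spans the width; its height is 2541 / 2.350 ≈ 1081.28 px.
Scaling 2541 → 4074 is ×1.6033, so the height becomes 1081.28 × 1.6033 ≈ 1733.62 px.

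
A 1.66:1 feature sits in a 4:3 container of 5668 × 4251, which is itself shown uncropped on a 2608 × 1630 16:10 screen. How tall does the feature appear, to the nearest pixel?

1309 px

Inside the 5668×4251 canvas the feature is width-limited at 5668.00 × 3414.46.
4:3 in 2608×1630: fills the height, so the intermediate becomes 2173.33 × 1630.00 — a scale of ×0.3834.
The feature scales with it: height 3414.46 × 0.3834 ≈ 1309.24.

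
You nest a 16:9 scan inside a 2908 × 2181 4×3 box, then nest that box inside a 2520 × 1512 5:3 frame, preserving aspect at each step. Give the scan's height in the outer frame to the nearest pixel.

16:9 in 2908×2181: fills the width, so the scan is 2908.00 × 1635.75.
Second fit — the 4×3 canvas into 2520×1512 spans the height: 2016.00 × 1512.00 (×0.6933 from 2908×2181).
Applying the same ×0.6933: 1635.75 → 1134.00.

1134 px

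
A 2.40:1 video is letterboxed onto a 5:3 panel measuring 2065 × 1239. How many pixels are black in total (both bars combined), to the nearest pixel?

781775 pixels

Since 2.400 > 1.667, the video is width-limited.
The video is 2065 / 2.400 ≈ 860.4167 px tall.
Black = 1239 − 860.4167 = 378.5833 px.
Across the 2065-px span: 378.5833 × 2065 ≈ 781775 px.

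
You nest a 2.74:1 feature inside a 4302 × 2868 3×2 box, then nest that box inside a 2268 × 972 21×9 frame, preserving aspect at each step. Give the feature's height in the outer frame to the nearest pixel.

2.74:1 in 4302×2868: fills the width, so the feature is 4302.00 × 1570.07.
Second fit — the 3×2 canvas into 2268×972 spans the height: 1458.00 × 972.00 (×0.3389 from 4302×2868).
So the feature's height is 1570.07 × 0.3389 ≈ 532.12.

532 px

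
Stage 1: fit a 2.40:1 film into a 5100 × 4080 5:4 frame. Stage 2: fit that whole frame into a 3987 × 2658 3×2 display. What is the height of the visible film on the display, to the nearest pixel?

1384 px

Inside the 5100×4080 canvas the film is width-limited at 5100.00 × 2125.00.
The 5:4 canvas is height-limited in 3987×2658, giving 3322.50 × 2658.00; scale factor 0.6515.
So the film's height is 2125.00 × 0.6515 ≈ 1384.38.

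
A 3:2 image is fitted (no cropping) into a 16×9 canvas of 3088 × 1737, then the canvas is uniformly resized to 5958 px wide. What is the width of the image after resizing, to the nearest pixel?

Fitted into 3088×1737, the image spans the height; its width is 1737 × 3/2 ≈ 2605.50 px.
The frame scales by 5958/3088 = 1.9294; 2605.50 × 1.9294 ≈ 5027.06 px.

5027 px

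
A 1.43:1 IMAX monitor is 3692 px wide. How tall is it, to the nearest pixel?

2582 px

At 1.43:1 IMAX, 3692 / 1.430 ≈ 2581.82.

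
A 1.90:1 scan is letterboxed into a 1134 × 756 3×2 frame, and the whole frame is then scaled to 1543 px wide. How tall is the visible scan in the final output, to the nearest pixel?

At 1134×756 the scan is width-limited, so height = 1134 / 1.900 ≈ 596.84 px.
Resizing to 1543 px wide multiplies everything by 1.3607: 596.84 → 812.11 px.

812 px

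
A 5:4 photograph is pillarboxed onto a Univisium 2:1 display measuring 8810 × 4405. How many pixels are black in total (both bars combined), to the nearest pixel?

14553019 pixels

5:4 is narrower than Univisium 2:1, so it spans the full height.
Content width = 4405 × 5/4 ≈ 5506.2500 px.
Black = 8810 − 5506.2500 = 3303.7500 px.
That's 3303.7500 × 4405 ≈ 14553019 black pixels.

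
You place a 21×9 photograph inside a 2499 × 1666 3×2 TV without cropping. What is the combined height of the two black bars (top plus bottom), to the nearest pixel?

21×9 (2.333) > 3×2 (1.500), so the photograph fills the width.
The photograph is 2499 × 9/21 ≈ 1071.00 px tall.
Leftover height: 1666 − 1071.00 = 595.00 px.

595 px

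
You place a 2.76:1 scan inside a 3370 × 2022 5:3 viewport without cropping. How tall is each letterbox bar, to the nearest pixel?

2.76:1 (2.760) > 5:3 (1.667), so the scan fills the width.
That makes the image 1221.01 px tall (3370 / 2.760).
2022 − 1221.01 = 800.99 px of bars (400.49 each).

400 px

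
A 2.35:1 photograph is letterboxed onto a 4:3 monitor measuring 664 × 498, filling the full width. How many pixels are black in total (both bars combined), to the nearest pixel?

143057 pixels

That makes the image 282.5532 px tall (664 / 2.350).
Black = 498 − 282.5532 = 215.4468 px.
Across the 664-px span: 215.4468 × 664 ≈ 143057 px.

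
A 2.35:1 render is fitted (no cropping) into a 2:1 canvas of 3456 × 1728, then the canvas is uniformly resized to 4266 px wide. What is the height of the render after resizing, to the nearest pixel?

In the 3456×1728 frame the render fills the width: height = 3456 / 2.350 ≈ 1470.64 px.
The frame scales by 4266/3456 = 1.2344; 1470.64 × 1.2344 ≈ 1815.32 px.

1815 px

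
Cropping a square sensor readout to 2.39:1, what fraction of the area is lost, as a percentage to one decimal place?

58.2%

The width stays; only height is cut (since 2.39:1 is wider than square).
Area ratio = (1.000)/(2.390) = 41.84%; the remaining 58.16% is cropped out.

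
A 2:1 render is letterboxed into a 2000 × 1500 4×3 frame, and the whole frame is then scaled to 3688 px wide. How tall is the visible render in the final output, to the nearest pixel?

1844 px

At 2000×1500 the render is width-limited, so height = 2000 × 1/2 ≈ 1000.00 px.
Resizing to 3688 px wide multiplies everything by 1.8440: 1000.00 → 1844.00 px.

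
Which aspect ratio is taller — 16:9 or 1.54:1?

1.54:1

16:9 = 1.778 and 1.54; 1.778 > 1.54. The smaller width-to-height ratio is the taller frame.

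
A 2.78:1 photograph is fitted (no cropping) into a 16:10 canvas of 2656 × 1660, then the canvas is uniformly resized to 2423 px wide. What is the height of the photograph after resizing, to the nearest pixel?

In the 2656×1660 frame the photograph fills the width: height = 2656 / 2.780 ≈ 955.40 px.
Resizing to 2423 px wide multiplies everything by 0.9123: 955.40 → 871.58 px.

872 px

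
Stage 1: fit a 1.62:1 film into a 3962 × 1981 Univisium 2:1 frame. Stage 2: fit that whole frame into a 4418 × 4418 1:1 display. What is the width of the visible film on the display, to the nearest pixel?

3579 px

1.62:1 in 3962×1981: fills the height, so the film is 3209.22 × 1981.00.
Second fit — the Univisium 2:1 canvas into 4418×4418 spans the width: 4418.00 × 2209.00 (×1.1151 from 3962×1981).
The film scales with it: width 3209.22 × 1.1151 ≈ 3578.58.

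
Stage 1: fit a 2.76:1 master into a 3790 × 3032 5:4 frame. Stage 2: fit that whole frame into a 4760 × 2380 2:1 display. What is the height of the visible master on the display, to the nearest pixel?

2.76:1 in 3790×3032: fills the width, so the master is 3790.00 × 1373.19.
The 5:4 canvas is height-limited in 4760×2380, giving 2975.00 × 2380.00; scale factor 0.7850.
Applying the same ×0.7850: 1373.19 → 1077.90.

1078 px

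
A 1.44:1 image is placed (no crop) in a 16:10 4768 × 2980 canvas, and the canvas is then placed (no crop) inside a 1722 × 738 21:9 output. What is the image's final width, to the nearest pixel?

1063 px

First fit — 1.44:1 into 4768×2980 spans the height: 4291.20 × 2980.00.
Second fit — the 16:10 canvas into 1722×738 spans the height: 1180.80 × 738.00 (×0.2477 from 4768×2980).
Applying the same ×0.2477: 4291.20 → 1062.72.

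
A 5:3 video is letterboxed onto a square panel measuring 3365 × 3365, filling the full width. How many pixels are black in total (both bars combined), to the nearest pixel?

That makes the image 2019.0000 px tall (3365 × 3/5).
Black = 3365 − 2019.0000 = 1346.0000 px.
That's 1346.0000 × 3365 ≈ 4529290 black pixels.

4529290 pixels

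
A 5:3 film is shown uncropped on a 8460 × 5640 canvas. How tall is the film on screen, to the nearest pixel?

5076 px

Since 1.667 > 1.500, the film is width-limited.
The film is 8460 × 3/5 ≈ 5076.00 px tall.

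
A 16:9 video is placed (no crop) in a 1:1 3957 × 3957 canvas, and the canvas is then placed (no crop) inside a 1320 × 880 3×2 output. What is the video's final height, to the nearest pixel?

495 px

Inside the 3957×3957 canvas the video is width-limited at 3957.00 × 2225.81.
The 1:1 canvas is height-limited in 1320×880, giving 880.00 × 880.00; scale factor 0.2224.
So the video's height is 2225.81 × 0.2224 ≈ 495.00.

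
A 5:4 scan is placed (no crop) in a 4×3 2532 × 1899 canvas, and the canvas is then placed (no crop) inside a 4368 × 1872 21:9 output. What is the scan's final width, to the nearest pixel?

First fit — 5:4 into 2532×1899 spans the height: 2373.75 × 1899.00.
4×3 in 4368×1872: fills the height, so the intermediate becomes 2496.00 × 1872.00 — a scale of ×0.9858.
Applying the same ×0.9858: 2373.75 → 2340.00.

2340 px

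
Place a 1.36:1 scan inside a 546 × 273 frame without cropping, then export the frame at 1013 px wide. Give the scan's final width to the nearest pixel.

In the 546×273 frame the scan fills the height: width = 273 × 1.360 ≈ 371.28 px.
The frame scales by 1013/546 = 1.8553; 371.28 × 1.8553 ≈ 688.84 px.

689 px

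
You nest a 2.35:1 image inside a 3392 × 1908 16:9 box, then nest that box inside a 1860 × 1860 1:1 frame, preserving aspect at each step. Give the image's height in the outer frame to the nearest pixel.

791 px

Inside the 3392×1908 canvas the image is width-limited at 3392.00 × 1443.40.
16:9 in 1860×1860: fills the width, so the intermediate becomes 1860.00 × 1046.25 — a scale of ×0.5483.
The image scales with it: height 1443.40 × 0.5483 ≈ 791.49.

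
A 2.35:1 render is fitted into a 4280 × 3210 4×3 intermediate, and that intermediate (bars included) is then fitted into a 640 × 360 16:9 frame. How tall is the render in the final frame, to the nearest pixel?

204 px

2.35:1 in 4280×3210: fills the width, so the render is 4280.00 × 1821.28.
Second fit — the 4×3 canvas into 640×360 spans the height: 480.00 × 360.00 (×0.1121 from 4280×3210).
The render scales with it: height 1821.28 × 0.1121 ≈ 204.26.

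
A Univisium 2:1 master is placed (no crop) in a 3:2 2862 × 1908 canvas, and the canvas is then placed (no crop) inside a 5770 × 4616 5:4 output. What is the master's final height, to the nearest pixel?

2885 px

Inside the 2862×1908 canvas the master is width-limited at 2862.00 × 1431.00.
The 3:2 canvas is width-limited in 5770×4616, giving 5770.00 × 3846.67; scale factor 2.0161.
Applying the same ×2.0161: 1431.00 → 2885.00.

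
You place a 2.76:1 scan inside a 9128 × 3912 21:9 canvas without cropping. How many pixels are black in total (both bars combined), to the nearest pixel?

5520191 pixels

2.76:1 is wider than 21:9, so it spans the full width.
Content height = 9128 / 2.760 ≈ 3307.2464 px.
3912 − 3307.2464 = 604.7536 px of bars.
Across the 9128-px span: 604.7536 × 9128 ≈ 5520191 px.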